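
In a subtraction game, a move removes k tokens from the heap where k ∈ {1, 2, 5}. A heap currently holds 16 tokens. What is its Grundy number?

Compute g(0), g(1), … for moves {1, 2, 5}:
k:     0  1  2  3  4  5  6  7  8  9 10 11 12 13 14 15 16
g(k):  0  1  2  0  1  2  0  1  2  0  1  2  0  1  2  0  1
So g(16) = 1.

1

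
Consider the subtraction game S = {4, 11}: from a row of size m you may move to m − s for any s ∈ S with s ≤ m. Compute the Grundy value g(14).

Build the Grundy sequence with g(k) = mex{g(k−s) : s ∈ {4, 11}, s ≤ k}:
g(0) = mex{} = 0
g(1) = mex{} = 0
g(2) = mex{} = 0
g(3) = mex{} = 0
g(4) = mex{0} = 1
g(5) = mex{0} = 1
g(6) = mex{0} = 1
g(7) = mex{0} = 1
g(8) = mex{1} = 0
g(9) = mex{1} = 0
g(10) = mex{1} = 0
g(11) = mex{0,1} = 2
g(12) = mex{0} = 1
g(13) = mex{0} = 1
g(14) = mex{0} = 1
So g(14) = 1.

1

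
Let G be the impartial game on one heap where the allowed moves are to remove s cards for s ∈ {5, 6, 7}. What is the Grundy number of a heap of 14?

0

Build the Grundy sequence with g(k) = mex{g(k−s) : s ∈ {5, 6, 7}, s ≤ k}:
g(0) = mex{} = 0
g(1) = mex{} = 0
g(2) = mex{} = 0
g(3) = mex{} = 0
g(4) = mex{} = 0
g(5) = mex{0} = 1
g(6) = mex{0} = 1
g(7) = mex{0} = 1
g(8) = mex{0} = 1
g(9) = mex{0} = 1
g(10) = mex{0,1} = 2
g(11) = mex{0,1} = 2
g(12) = mex{1} = 0
g(13) = mex{1} = 0
g(14) = mex{1} = 0
So g(14) = 0.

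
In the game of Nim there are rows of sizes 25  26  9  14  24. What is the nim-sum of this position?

28

Nim-sum: 25 ⊕ 26 ⊕ 9 ⊕ 14 ⊕ 24 = 28.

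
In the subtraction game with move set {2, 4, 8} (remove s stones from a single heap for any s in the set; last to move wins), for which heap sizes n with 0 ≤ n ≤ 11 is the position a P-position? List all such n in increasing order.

0, 1, 6, 7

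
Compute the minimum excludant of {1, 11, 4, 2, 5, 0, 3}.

6

The values 0, 1, 2, 3, 4, 5 are all present; 6 is the first non-negative integer missing from the set.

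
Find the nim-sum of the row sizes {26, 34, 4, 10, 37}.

19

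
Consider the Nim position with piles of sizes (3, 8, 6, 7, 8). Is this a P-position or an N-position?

Nim-sum: 3 ^ 8 ^ 6 ^ 7 ^ 8 = 2.
The nim-sum is 2 ≠ 0, so this is an N-position: the player to move can win.

N-position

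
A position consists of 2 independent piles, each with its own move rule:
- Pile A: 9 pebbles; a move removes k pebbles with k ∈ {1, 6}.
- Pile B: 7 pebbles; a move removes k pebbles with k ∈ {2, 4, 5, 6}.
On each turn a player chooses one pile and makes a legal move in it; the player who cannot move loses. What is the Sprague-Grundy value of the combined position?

3

Grundy values for pile A (subtraction set {1, 6}):
k:     0  1  2  3  4  5  6  7  8  9
g(k):  0  1  0  1  0  1  2  0  1  0
So g(9) = 0.
Grundy values for pile B (subtraction set {2, 4, 5, 6}):
k:     0  1  2  3  4  5  6  7
g(k):  0  0  1  1  2  2  3  3
So g(7) = 3.
By the Sprague-Grundy theorem, the Grundy value of a sum of independent games is the XOR of the component values.
Combined value = 0 XOR 3 = 3.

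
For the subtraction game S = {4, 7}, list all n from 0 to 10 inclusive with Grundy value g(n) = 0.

0, 1, 2, 3

Compute g(0), g(1), … for moves {4, 7}:
g(0) = mex{} = 0
g(1) = mex{} = 0
g(2) = mex{} = 0
g(3) = mex{} = 0
g(4) = mex{0} = 1
g(5) = mex{0} = 1
g(6) = mex{0} = 1
g(7) = mex{0} = 1
g(8) = mex{0,1} = 2
g(9) = mex{0,1} = 2
g(10) = mex{0,1} = 2
The P-positions (g = 0) in 0..10 are 0, 1, 2, 3.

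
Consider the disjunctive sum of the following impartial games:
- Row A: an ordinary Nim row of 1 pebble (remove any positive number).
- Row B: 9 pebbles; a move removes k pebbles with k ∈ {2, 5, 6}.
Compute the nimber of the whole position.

3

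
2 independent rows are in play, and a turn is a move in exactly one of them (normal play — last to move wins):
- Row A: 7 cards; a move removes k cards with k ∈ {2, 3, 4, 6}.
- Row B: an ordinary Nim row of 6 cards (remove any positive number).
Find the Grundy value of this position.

For row A, compute g(0), g(1), … with moves {2, 3, 4, 6}:
k:     0  1  2  3  4  5  6  7
g(k):  0  0  1  1  2  2  3  3
So g(7) = 3.
Row B is a plain Nim row of size 6, so its Grundy value is 6.
The value of a disjunctive sum is the nim-sum of the parts.
Combined value = 3 ⊕ 6 = 5.

5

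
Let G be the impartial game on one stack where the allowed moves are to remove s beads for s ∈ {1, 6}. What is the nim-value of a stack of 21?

Grundy values for subtraction set {1, 6}:
k:     0  1  2  3  4  5  6  7  8  9 10 11 12 13 14 15 16 17 18 19 20 21
g(k):  0  1  0  1  0  1  2  0  1  0  1  0  1  2  0  1  0  1  0  1  2  0
So g(21) = 0.

0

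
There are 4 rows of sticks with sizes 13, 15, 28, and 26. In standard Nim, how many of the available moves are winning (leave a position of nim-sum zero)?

3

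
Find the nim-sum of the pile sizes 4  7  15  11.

Nim-sum: 4 XOR 7 XOR 15 XOR 11 = 7.

7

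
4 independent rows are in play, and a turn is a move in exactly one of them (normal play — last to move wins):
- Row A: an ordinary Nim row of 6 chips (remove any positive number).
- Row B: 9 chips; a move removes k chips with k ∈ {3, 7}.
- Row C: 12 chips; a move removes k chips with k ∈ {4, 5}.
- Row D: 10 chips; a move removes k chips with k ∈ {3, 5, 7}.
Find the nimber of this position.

7

Row A is a plain Nim row of size 6, so its Grundy value is 6.
Build the Grundy sequence for row B with g(k) = mex{g(k−s) : s ∈ {3, 7}, s ≤ k}:
k:     0  1  2  3  4  5  6  7  8  9
g(k):  0  0  0  1  1  1  0  2  2  1
So g(9) = 1.
For row C, compute g(0), g(1), … with moves {4, 5}:
g(0) = mex{} = 0
g(1) = mex{} = 0
g(2) = mex{} = 0
g(3) = mex{} = 0
g(4) = mex{0} = 1
g(5) = mex{0} = 1
g(6) = mex{0} = 1
g(7) = mex{0} = 1
g(8) = mex{0,1} = 2
g(9) = mex{1} = 0
g(10) = mex{1} = 0
g(11) = mex{1} = 0
g(12) = mex{1,2} = 0
So g(12) = 0.
Grundy values for row D (subtraction set {3, 5, 7}):
g(0) = mex{} = 0
g(1) = mex{} = 0
g(2) = mex{} = 0
g(3) = mex{0} = 1
g(4) = mex{0} = 1
g(5) = mex{0} = 1
g(6) = mex{0,1} = 2
g(7) = mex{0,1} = 2
g(8) = mex{0,1} = 2
g(9) = mex{0,1,2} = 3
g(10) = mex{1,2} = 0
So g(10) = 0.
By the Sprague-Grundy theorem, the Grundy value of a sum of independent games is the XOR of the component values.
Combined value = 6 ⊕ 1 ⊕ 0 ⊕ 0 = 7.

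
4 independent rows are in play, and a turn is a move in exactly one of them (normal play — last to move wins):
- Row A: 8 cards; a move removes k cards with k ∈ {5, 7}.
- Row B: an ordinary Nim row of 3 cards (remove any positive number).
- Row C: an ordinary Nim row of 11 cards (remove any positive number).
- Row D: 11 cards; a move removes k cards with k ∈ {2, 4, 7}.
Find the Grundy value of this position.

8

Grundy values for row A (subtraction set {5, 7}):
k:     0  1  2  3  4  5  6  7  8
g(k):  0  0  0  0  0  1  1  1  1
So g(8) = 1.
Row B is a plain Nim row of size 3, so its Grundy value is 3.
Row C is a plain Nim row of size 11, so its Grundy value is 11.
Grundy values for row D (subtraction set {2, 4, 7}):
k:     0  1  2  3  4  5  6  7  8  9 10 11
g(k):  0  0  1  1  2  2  0  3  1  0  2  1
So g(11) = 1.
The value of a disjunctive sum is the nim-sum of the parts.
Combined value = 1 ⊕ 3 ⊕ 11 ⊕ 1 = 8.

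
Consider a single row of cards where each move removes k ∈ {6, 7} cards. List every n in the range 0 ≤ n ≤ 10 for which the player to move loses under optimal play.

Compute g(0), g(1), … for moves {6, 7}:
k:     0  1  2  3  4  5  6  7  8  9 10
g(k):  0  0  0  0  0  0  1  1  1  1  1
The P-positions (g = 0) in 0..10 are 0, 1, 2, 3, 4, 5.

0, 1, 2, 3, 4, 5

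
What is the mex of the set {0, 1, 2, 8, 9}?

The values 0, 1, 2 are all present; 3 is the first non-negative integer missing from the set.

3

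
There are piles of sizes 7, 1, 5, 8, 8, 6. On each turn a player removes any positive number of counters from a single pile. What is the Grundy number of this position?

5

Nim-sum: 7 XOR 1 XOR 5 XOR 8 XOR 8 XOR 6 = 5.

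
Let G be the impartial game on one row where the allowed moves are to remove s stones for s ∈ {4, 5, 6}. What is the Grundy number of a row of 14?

1

Compute g(0), g(1), … for moves {4, 5, 6}:
k:     0  1  2  3  4  5  6  7  8  9 10 11 12 13 14
g(k):  0  0  0  0  1  1  1  1  2  2  0  0  0  0  1
So g(14) = 1.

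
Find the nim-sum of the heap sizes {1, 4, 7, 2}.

0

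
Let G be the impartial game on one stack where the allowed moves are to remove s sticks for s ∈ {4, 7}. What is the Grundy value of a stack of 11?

0

Compute g(0), g(1), … for moves {4, 7}:
g(0) = mex{} = 0
g(1) = mex{} = 0
g(2) = mex{} = 0
g(3) = mex{} = 0
g(4) = mex{0} = 1
g(5) = mex{0} = 1
g(6) = mex{0} = 1
g(7) = mex{0} = 1
g(8) = mex{0,1} = 2
g(9) = mex{0,1} = 2
g(10) = mex{0,1} = 2
g(11) = mex{1} = 0
So g(11) = 0.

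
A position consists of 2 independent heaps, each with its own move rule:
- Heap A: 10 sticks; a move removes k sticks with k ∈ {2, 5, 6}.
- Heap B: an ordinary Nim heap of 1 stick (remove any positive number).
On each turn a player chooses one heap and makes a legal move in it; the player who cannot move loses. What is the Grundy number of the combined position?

Build the Grundy sequence for heap A with g(k) = mex{g(k−s) : s ∈ {2, 5, 6}, s ≤ k}:
k:     0  1  2  3  4  5  6  7  8  9 10
g(k):  0  0  1  1  0  2  1  3  0  2  1
So g(10) = 1.
Heap B is a plain Nim heap of size 1, so its Grundy value is 1.
By the Sprague-Grundy theorem, the Grundy value of a sum of independent games is the XOR of the component values.
Combined value = 1 ⊕ 1 = 0.

0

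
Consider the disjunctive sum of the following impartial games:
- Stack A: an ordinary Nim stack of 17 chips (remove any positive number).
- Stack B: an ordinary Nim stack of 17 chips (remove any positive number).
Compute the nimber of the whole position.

0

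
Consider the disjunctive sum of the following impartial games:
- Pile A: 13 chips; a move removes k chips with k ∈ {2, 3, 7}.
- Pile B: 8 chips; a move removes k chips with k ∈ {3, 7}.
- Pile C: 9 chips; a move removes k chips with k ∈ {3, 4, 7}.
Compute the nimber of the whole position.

0

For pile A, compute g(0), g(1), … with moves {2, 3, 7}:
g(0) = mex{} = 0
g(1) = mex{} = 0
g(2) = mex{0} = 1
g(3) = mex{0} = 1
g(4) = mex{0,1} = 2
g(5) = mex{1} = 0
g(6) = mex{1,2} = 0
g(7) = mex{0,2} = 1
g(8) = mex{0} = 1
g(9) = mex{0,1} = 2
g(10) = mex{1} = 0
g(11) = mex{1,2} = 0
g(12) = mex{0,2} = 1
g(13) = mex{0} = 1
So g(13) = 1.
Grundy values for pile B (subtraction set {3, 7}):
g(0) = mex{} = 0
g(1) = mex{} = 0
g(2) = mex{} = 0
g(3) = mex{0} = 1
g(4) = mex{0} = 1
g(5) = mex{0} = 1
g(6) = mex{1} = 0
g(7) = mex{0,1} = 2
g(8) = mex{0,1} = 2
So g(8) = 2.
For pile C, compute g(0), g(1), … with moves {3, 4, 7}:
g(0) = mex{} = 0
g(1) = mex{} = 0
g(2) = mex{} = 0
g(3) = mex{0} = 1
g(4) = mex{0} = 1
g(5) = mex{0} = 1
g(6) = mex{0,1} = 2
g(7) = mex{0,1} = 2
g(8) = mex{0,1} = 2
g(9) = mex{0,1,2} = 3
So g(9) = 3.
The value of a disjunctive sum is the nim-sum of the parts.
Combined value = 1 XOR 2 XOR 3 = 0.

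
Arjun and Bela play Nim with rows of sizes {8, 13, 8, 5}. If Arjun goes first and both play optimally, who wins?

Write each in binary and XOR column by column:
  1000  (8)
  1101  (13)
  1000  (8)
  0101  (5)
  ----
  1000  (8)
The nim-sum is 8 ≠ 0, so this is an N-position: the player to move can win; Arjun has a winning move.

Arjun wins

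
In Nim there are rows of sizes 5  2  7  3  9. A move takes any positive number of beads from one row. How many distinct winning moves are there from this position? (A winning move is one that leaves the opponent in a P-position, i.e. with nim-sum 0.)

Bitwise XOR of the heap sizes:
  0101  (5)
  0010  (2)
  0111  (7)
  0011  (3)
  1001  (9)
  ----
  1010  (10)
The overall nim-sum is X = 10. A row of size p has a winning move iff p XOR X < p (reduce it to p XOR X).
  5: 5 XOR 10 = 15 ≥ 5 — no move.
  2: 2 XOR 10 = 8 ≥ 2 — no move.
  7: 7 XOR 10 = 13 ≥ 7 — no move.
  3: 3 XOR 10 = 9 ≥ 3 — no move.
  9: 9 XOR 10 = 3 < 9 — winning move (to 3).
That gives 1 winning move.

1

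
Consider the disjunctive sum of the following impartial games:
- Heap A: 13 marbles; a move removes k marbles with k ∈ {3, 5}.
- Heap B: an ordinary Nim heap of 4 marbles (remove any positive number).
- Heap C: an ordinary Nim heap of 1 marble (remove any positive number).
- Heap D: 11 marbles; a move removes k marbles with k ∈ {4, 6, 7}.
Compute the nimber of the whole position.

4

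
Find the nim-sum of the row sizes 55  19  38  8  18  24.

0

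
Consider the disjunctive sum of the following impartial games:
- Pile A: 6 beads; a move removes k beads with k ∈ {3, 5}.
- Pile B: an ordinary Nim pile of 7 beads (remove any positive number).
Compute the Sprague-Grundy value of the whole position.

5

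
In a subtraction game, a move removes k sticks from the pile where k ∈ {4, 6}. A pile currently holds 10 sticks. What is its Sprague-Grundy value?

Compute g(0), g(1), … for moves {4, 6}:
k:     0  1  2  3  4  5  6  7  8  9 10
g(k):  0  0  0  0  1  1  1  1  2  2  0
So g(10) = 0.

0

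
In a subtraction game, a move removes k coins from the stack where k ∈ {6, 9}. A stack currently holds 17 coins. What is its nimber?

Compute g(0), g(1), … for moves {6, 9}:
k:     0  1  2  3  4  5  6  7  8  9 10 11 12 13 14 15 16 17
g(k):  0  0  0  0  0  0  1  1  1  1  1  1  2  2  2  0  0  0
So g(17) = 0.

0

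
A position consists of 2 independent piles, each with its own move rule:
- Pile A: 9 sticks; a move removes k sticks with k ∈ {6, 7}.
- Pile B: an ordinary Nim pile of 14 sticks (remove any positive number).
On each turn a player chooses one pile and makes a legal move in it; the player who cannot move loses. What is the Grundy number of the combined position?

15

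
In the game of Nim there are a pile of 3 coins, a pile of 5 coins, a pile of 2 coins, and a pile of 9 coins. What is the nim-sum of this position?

Compute the nim-sum pairwise:
3 ^ 5 = 6
6 ^ 2 = 4
4 ^ 9 = 13

13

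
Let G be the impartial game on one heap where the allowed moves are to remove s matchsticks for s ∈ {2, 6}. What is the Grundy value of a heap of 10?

1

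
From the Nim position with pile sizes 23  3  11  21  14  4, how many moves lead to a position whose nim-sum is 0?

0

Compute the nim-sum pairwise:
23 ^ 3 = 20
20 ^ 11 = 31
31 ^ 21 = 10
10 ^ 14 = 4
4 ^ 4 = 0
The nim-sum is already 0, so every move leaves a nonzero nim-sum — there are no winning moves.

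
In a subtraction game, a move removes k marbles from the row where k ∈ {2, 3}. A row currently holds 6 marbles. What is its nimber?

0

Build the Grundy sequence with g(k) = mex{g(k−s) : s ∈ {2, 3}, s ≤ k}:
k:     0  1  2  3  4  5  6
g(k):  0  0  1  1  2  0  0
So g(6) = 0.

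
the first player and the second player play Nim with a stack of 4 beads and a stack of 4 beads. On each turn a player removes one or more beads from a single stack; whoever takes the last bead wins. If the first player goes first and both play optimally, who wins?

the second player wins

In binary:
  100  (4)
  100  (4)
  ---
  000  (0)
The nim-sum is 0, so this is a P-position: the player to move is in a losing position under optimal play; the first player is about to move from it and so loses — the second player wins.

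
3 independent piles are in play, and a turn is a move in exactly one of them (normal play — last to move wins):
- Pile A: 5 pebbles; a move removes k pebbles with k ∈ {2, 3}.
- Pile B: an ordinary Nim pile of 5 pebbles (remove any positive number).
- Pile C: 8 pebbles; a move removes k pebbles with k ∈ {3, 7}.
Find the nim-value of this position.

7

Grundy values for pile A (subtraction set {2, 3}):
k:     0  1  2  3  4  5
g(k):  0  0  1  1  2  0
So g(5) = 0.
Pile B is a plain Nim pile of size 5, so its Grundy value is 5.
Build the Grundy sequence for pile C with g(k) = mex{g(k−s) : s ∈ {3, 7}, s ≤ k}:
k:     0  1  2  3  4  5  6  7  8
g(k):  0  0  0  1  1  1  0  2  2
So g(8) = 2.
By the Sprague-Grundy theorem, the Grundy value of a sum of independent games is the XOR of the component values.
Combined value = 0 XOR 5 XOR 2 = 7.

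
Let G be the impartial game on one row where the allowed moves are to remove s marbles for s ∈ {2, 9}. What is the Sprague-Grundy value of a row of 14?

Grundy values for subtraction set {2, 9}:
k:     0  1  2  3  4  5  6  7  8  9 10 11 12 13 14
g(k):  0  0  1  1  0  0  1  1  0  2  1  0  0  1  1
So g(14) = 1.

1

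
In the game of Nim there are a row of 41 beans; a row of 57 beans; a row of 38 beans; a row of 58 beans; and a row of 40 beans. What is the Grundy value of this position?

Nim-sum: 41 ^ 57 ^ 38 ^ 58 ^ 40 = 36.

36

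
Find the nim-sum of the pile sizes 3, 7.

4

Nim-sum: 3 XOR 7 = 4.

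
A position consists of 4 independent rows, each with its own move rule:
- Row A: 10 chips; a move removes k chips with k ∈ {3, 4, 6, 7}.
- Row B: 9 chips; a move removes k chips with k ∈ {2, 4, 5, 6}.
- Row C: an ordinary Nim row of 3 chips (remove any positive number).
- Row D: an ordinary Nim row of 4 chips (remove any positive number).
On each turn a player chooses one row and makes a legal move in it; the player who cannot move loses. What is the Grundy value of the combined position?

7

Grundy values for row A (subtraction set {3, 4, 6, 7}):
k:     0  1  2  3  4  5  6  7  8  9 10
g(k):  0  0  0  1  1  1  2  2  2  3  0
So g(10) = 0.
Build the Grundy sequence for row B with g(k) = mex{g(k−s) : s ∈ {2, 4, 5, 6}, s ≤ k}:
g(0) = mex{} = 0
g(1) = mex{} = 0
g(2) = mex{0} = 1
g(3) = mex{0} = 1
g(4) = mex{0,1} = 2
g(5) = mex{0,1} = 2
g(6) = mex{0,1,2} = 3
g(7) = mex{0,1,2} = 3
g(8) = mex{1,2,3} = 0
g(9) = mex{1,2,3} = 0
So g(9) = 0.
Row C is a plain Nim row of size 3, so its Grundy value is 3.
Row D is a plain Nim row of size 4, so its Grundy value is 4.
The value of a disjunctive sum is the nim-sum of the parts.
Combined value = 0 XOR 0 XOR 3 XOR 4 = 7.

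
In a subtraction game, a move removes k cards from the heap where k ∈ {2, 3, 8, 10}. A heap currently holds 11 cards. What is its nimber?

3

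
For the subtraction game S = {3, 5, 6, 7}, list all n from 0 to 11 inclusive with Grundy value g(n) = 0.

Grundy values for subtraction set {3, 5, 6, 7}:
k:     0  1  2  3  4  5  6  7  8  9 10 11
g(k):  0  0  0  1  1  1  2  2  2  3  0  0
The P-positions (g = 0) in 0..11 are 0, 1, 2, 10, 11.

0, 1, 2, 10, 11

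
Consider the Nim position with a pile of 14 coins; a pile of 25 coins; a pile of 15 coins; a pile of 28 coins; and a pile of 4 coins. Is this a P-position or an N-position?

Nim-sum: 14 ^ 25 ^ 15 ^ 28 ^ 4 = 0.
The nim-sum is 0, so this is a P-position: the player to move is in a losing position under optimal play.

P-position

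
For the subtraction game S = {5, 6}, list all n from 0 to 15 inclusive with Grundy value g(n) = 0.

Build the Grundy sequence with g(k) = mex{g(k−s) : s ∈ {5, 6}, s ≤ k}:
k:     0  1  2  3  4  5  6  7  8  9 10 11 12 13 14 15
g(k):  0  0  0  0  0  1  1  1  1  1  2  0  0  0  0  0
The P-positions (g = 0) in 0..15 are 0, 1, 2, 3, 4, 11, 12, 13, 14, 15.

0, 1, 2, 3, 4, 11, 12, 13, 14, 15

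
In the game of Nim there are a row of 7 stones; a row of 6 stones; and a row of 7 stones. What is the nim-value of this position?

6

Nim-sum: 7 ^ 6 ^ 7 = 6.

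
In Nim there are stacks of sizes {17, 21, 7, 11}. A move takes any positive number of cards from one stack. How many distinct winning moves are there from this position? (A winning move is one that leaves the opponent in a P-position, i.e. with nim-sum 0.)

1

Nim-sum: 17 XOR 21 XOR 7 XOR 11 = 8.
The overall nim-sum is X = 8. A stack of size p has a winning move iff p XOR X < p (reduce it to p XOR X).
  17: 17 XOR 8 = 25 ≥ 17 — no move.
  21: 21 XOR 8 = 29 ≥ 21 — no move.
  7: 7 XOR 8 = 15 ≥ 7 — no move.
  11: 11 XOR 8 = 3 < 11 — winning move (to 3).
That gives 1 winning move.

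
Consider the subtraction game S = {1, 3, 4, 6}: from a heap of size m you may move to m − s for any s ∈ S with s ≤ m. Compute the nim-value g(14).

Build the Grundy sequence with g(k) = mex{g(k−s) : s ∈ {1, 3, 4, 6}, s ≤ k}:
k:     0  1  2  3  4  5  6  7  8  9 10 11 12 13 14
g(k):  0  1  0  1  2  3  2  0  1  0  1  2  3  2  0
So g(14) = 0.

0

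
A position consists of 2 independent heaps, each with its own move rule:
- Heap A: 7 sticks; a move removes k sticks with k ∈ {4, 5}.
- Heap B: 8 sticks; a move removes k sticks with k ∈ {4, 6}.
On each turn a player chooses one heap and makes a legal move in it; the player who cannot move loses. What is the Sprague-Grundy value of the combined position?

For heap A, compute g(0), g(1), … with moves {4, 5}:
k:     0  1  2  3  4  5  6  7
g(k):  0  0  0  0  1  1  1  1
So g(7) = 1.
For heap B, compute g(0), g(1), … with moves {4, 6}:
g(0) = mex{} = 0
g(1) = mex{} = 0
g(2) = mex{} = 0
g(3) = mex{} = 0
g(4) = mex{0} = 1
g(5) = mex{0} = 1
g(6) = mex{0} = 1
g(7) = mex{0} = 1
g(8) = mex{0,1} = 2
So g(8) = 2.
By the Sprague-Grundy theorem, the Grundy value of a sum of independent games is the XOR of the component values.
Combined value = 1 XOR 2 = 3.

3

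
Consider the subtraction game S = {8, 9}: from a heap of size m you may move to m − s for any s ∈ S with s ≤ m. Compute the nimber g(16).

Build the Grundy sequence with g(k) = mex{g(k−s) : s ∈ {8, 9}, s ≤ k}:
k:     0  1  2  3  4  5  6  7  8  9 10 11 12 13 14 15 16
g(k):  0  0  0  0  0  0  0  0  1  1  1  1  1  1  1  1  2
So g(16) = 2.

2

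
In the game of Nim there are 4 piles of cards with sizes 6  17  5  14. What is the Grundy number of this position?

Bitwise XOR of the heap sizes:
  00110  (6)
  10001  (17)
  00101  (5)
  01110  (14)
  -----
  11100  (28)

28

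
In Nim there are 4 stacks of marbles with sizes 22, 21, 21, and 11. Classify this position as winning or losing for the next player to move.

Nim-sum: 22 ⊕ 21 ⊕ 21 ⊕ 11 = 29.
The nim-sum is 29 ≠ 0, so this is an N-position: the player to move can win.

Winning position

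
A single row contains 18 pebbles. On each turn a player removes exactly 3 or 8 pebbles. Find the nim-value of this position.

Compute g(0), g(1), … for moves {3, 8}:
k:     0  1  2  3  4  5  6  7  8  9 10 11 12 13 14 15 16 17 18
g(k):  0  0  0  1  1  1  0  0  2  1  1  0  0  0  1  1  1  0  0
So g(18) = 0.

0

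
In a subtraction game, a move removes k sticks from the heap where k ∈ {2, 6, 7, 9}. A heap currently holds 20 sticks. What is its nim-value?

Compute g(0), g(1), … for moves {2, 6, 7, 9}:
k:     0  1  2  3  4  5  6  7  8  9 10 11 12 13 14 15 16 17 18 19 20
g(k):  0  0  1  1  0  0  1  1  2  2  3  3  2  2  3  0  0  1  1  0  0
So g(20) = 0.

0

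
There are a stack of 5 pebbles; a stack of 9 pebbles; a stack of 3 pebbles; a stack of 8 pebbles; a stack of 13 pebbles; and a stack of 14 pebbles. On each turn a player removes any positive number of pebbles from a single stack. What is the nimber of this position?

4

Compute the nim-sum pairwise:
5 ⊕ 9 = 12
12 ⊕ 3 = 15
15 ⊕ 8 = 7
7 ⊕ 13 = 10
10 ⊕ 14 = 4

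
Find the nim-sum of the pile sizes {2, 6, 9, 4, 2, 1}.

10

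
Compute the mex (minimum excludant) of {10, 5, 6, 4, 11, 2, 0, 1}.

3

The values 0, 1, 2 are all present; 3 is the first non-negative integer missing from the set.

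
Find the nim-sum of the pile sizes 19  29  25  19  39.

35

Write each in binary and XOR column by column:
  010011  (19)
  011101  (29)
  011001  (25)
  010011  (19)
  100111  (39)
  ------
  100011  (35)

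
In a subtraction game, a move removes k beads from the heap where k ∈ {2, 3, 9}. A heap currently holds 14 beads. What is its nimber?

Build the Grundy sequence with g(k) = mex{g(k−s) : s ∈ {2, 3, 9}, s ≤ k}:
g(0) = mex{} = 0
g(1) = mex{} = 0
g(2) = mex{0} = 1
g(3) = mex{0} = 1
g(4) = mex{0,1} = 2
g(5) = mex{1} = 0
g(6) = mex{1,2} = 0
g(7) = mex{0,2} = 1
g(8) = mex{0} = 1
g(9) = mex{0,1} = 2
g(10) = mex{0,1} = 2
g(11) = mex{1,2} = 0
g(12) = mex{1,2} = 0
g(13) = mex{0,2} = 1
g(14) = mex{0} = 1
So g(14) = 1.

1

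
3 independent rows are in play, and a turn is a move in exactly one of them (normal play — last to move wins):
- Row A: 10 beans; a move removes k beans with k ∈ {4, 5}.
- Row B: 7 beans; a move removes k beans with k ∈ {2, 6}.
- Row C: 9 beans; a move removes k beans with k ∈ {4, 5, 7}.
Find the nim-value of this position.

Grundy values for row A (subtraction set {4, 5}):
g(0) = mex{} = 0
g(1) = mex{} = 0
g(2) = mex{} = 0
g(3) = mex{} = 0
g(4) = mex{0} = 1
g(5) = mex{0} = 1
g(6) = mex{0} = 1
g(7) = mex{0} = 1
g(8) = mex{0,1} = 2
g(9) = mex{1} = 0
g(10) = mex{1} = 0
So g(10) = 0.
Build the Grundy sequence for row B with g(k) = mex{g(k−s) : s ∈ {2, 6}, s ≤ k}:
k:     0  1  2  3  4  5  6  7
g(k):  0  0  1  1  0  0  1  1
So g(7) = 1.
Grundy values for row C (subtraction set {4, 5, 7}):
k:     0  1  2  3  4  5  6  7  8  9
g(k):  0  0  0  0  1  1  1  1  2  2
So g(9) = 2.
By the Sprague-Grundy theorem, the Grundy value of a sum of independent games is the XOR of the component values.
Combined value = 0 XOR 1 XOR 2 = 3.

3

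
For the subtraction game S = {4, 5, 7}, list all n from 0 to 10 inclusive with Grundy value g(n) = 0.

0, 1, 2, 3

Build the Grundy sequence with g(k) = mex{g(k−s) : s ∈ {4, 5, 7}, s ≤ k}:
g(0) = mex{} = 0
g(1) = mex{} = 0
g(2) = mex{} = 0
g(3) = mex{} = 0
g(4) = mex{0} = 1
g(5) = mex{0} = 1
g(6) = mex{0} = 1
g(7) = mex{0} = 1
g(8) = mex{0,1} = 2
g(9) = mex{0,1} = 2
g(10) = mex{0,1} = 2
The P-positions (g = 0) in 0..10 are 0, 1, 2, 3.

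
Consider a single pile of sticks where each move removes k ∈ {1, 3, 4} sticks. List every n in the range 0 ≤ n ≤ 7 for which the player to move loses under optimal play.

Compute g(0), g(1), … for moves {1, 3, 4}:
k:     0  1  2  3  4  5  6  7
g(k):  0  1  0  1  2  3  2  0
The P-positions (g = 0) in 0..7 are 0, 2, 7.

0, 2, 7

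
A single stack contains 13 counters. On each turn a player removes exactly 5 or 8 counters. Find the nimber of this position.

0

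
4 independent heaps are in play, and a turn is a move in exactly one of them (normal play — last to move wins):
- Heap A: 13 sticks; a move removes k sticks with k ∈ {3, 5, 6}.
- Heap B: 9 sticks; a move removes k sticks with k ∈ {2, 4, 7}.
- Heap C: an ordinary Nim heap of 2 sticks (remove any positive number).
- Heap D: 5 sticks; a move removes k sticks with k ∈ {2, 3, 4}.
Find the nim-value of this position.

1

Build the Grundy sequence for heap A with g(k) = mex{g(k−s) : s ∈ {3, 5, 6}, s ≤ k}:
g(0) = mex{} = 0
g(1) = mex{} = 0
g(2) = mex{} = 0
g(3) = mex{0} = 1
g(4) = mex{0} = 1
g(5) = mex{0} = 1
g(6) = mex{0,1} = 2
g(7) = mex{0,1} = 2
g(8) = mex{0,1} = 2
g(9) = mex{1,2} = 0
g(10) = mex{1,2} = 0
g(11) = mex{1,2} = 0
g(12) = mex{0,2} = 1
g(13) = mex{0,2} = 1
So g(13) = 1.
For heap B, compute g(0), g(1), … with moves {2, 4, 7}:
k:     0  1  2  3  4  5  6  7  8  9
g(k):  0  0  1  1  2  2  0  3  1  0
So g(9) = 0.
Heap C is a plain Nim heap of size 2, so its Grundy value is 2.
Grundy values for heap D (subtraction set {2, 3, 4}):
k:     0  1  2  3  4  5
g(k):  0  0  1  1  2  2
So g(5) = 2.
By the Sprague-Grundy theorem, the Grundy value of a sum of independent games is the XOR of the component values.
Combined value = 1 ⊕ 0 ⊕ 2 ⊕ 2 = 1.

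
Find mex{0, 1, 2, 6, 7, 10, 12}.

The values 0, 1, 2 are all present; 3 is the first non-negative integer missing from the set.

3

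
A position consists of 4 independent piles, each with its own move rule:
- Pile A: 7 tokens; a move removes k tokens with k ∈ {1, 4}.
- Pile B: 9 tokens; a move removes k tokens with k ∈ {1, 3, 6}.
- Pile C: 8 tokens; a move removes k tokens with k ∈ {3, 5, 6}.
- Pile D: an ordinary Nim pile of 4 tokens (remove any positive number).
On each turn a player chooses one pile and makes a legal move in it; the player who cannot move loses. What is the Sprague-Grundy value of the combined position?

6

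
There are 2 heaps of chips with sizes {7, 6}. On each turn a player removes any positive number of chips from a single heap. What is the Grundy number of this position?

1

Compute the nim-sum pairwise:
7 ^ 6 = 1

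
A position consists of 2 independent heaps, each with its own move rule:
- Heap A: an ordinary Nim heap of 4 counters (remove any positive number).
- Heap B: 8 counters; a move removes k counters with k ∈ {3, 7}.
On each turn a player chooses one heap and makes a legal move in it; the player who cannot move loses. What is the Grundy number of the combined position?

Heap A is a plain Nim heap of size 4, so its Grundy value is 4.
For heap B, compute g(0), g(1), … with moves {3, 7}:
g(0) = mex{} = 0
g(1) = mex{} = 0
g(2) = mex{} = 0
g(3) = mex{0} = 1
g(4) = mex{0} = 1
g(5) = mex{0} = 1
g(6) = mex{1} = 0
g(7) = mex{0,1} = 2
g(8) = mex{0,1} = 2
So g(8) = 2.
By the Sprague-Grundy theorem, the Grundy value of a sum of independent games is the XOR of the component values.
Combined value = 4 ⊕ 2 = 6.

6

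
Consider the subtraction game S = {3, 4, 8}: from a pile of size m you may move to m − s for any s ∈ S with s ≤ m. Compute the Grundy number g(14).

0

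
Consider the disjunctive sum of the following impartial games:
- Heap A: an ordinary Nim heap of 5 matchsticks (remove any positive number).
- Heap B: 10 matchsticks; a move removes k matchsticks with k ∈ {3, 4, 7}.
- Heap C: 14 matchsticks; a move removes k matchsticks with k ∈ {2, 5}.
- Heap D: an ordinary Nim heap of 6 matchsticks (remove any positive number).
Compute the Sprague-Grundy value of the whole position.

3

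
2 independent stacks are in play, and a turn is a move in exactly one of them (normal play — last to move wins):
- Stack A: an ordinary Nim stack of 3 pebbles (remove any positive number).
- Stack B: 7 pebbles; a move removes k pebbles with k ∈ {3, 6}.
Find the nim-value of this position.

1

Stack A is a plain Nim stack of size 3, so its Grundy value is 3.
Grundy values for stack B (subtraction set {3, 6}):
k:     0  1  2  3  4  5  6  7
g(k):  0  0  0  1  1  1  2  2
So g(7) = 2.
The value of a disjunctive sum is the nim-sum of the parts.
Combined value = 3 ⊕ 2 = 1.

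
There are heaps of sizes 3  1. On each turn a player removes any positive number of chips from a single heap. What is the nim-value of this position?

2

Bitwise XOR of the heap sizes:
  11  (3)
  01  (1)
  --
  10  (2)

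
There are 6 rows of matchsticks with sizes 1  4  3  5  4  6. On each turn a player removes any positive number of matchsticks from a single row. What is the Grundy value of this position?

1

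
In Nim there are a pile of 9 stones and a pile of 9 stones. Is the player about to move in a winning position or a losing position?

Nim-sum: 9 XOR 9 = 0.
The nim-sum is 0, so this is a P-position: the player to move is in a losing position under optimal play.

Losing position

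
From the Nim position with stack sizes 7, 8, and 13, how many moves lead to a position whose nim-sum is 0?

1

In binary:
  0111  (7)
  1000  (8)
  1101  (13)
  ----
  0010  (2)
The overall nim-sum is X = 2. A stack of size p has a winning move iff p XOR X < p (reduce it to p XOR X).
  7: 7 XOR 2 = 5 < 7 — winning move (to 5).
  8: 8 XOR 2 = 10 ≥ 8 — no move.
  13: 13 XOR 2 = 15 ≥ 13 — no move.
That gives 1 winning move.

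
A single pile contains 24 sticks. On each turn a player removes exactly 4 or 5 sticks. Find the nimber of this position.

1

Compute g(0), g(1), … for moves {4, 5}:
k:     0  1  2  3  4  5  6  7  8  9 10 11 12 13 14 15 16 17 18 19 20 21 22 23 24
g(k):  0  0  0  0  1  1  1  1  2  0  0  0  0  1  1  1  1  2  0  0  0  0  1  1  1
So g(24) = 1.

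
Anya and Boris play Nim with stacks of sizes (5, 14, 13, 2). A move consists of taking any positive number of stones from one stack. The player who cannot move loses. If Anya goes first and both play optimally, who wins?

Bitwise XOR of the heap sizes:
  0101  (5)
  1110  (14)
  1101  (13)
  0010  (2)
  ----
  0100  (4)
The nim-sum is 4 ≠ 0, so this is an N-position: the player to move can win; Anya has a winning move.

Anya wins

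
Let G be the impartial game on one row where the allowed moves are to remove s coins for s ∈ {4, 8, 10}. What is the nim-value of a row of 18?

Build the Grundy sequence with g(k) = mex{g(k−s) : s ∈ {4, 8, 10}, s ≤ k}:
k:     0  1  2  3  4  5  6  7  8  9 10 11 12 13 14 15 16 17 18
g(k):  0  0  0  0  1  1  1  1  2  2  2  2  3  3  0  0  0  0  1
So g(18) = 1.

1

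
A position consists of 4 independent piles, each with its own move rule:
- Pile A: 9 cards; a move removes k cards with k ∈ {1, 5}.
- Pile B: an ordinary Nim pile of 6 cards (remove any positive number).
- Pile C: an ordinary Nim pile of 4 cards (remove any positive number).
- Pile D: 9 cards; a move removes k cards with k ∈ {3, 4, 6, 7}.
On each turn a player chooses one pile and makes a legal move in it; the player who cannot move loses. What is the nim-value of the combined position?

Build the Grundy sequence for pile A with g(k) = mex{g(k−s) : s ∈ {1, 5}, s ≤ k}:
k:     0  1  2  3  4  5  6  7  8  9
g(k):  0  1  0  1  0  1  0  1  0  1
So g(9) = 1.
Pile B is a plain Nim pile of size 6, so its Grundy value is 6.
Pile C is a plain Nim pile of size 4, so its Grundy value is 4.
For pile D, compute g(0), g(1), … with moves {3, 4, 6, 7}:
g(0) = mex{} = 0
g(1) = mex{} = 0
g(2) = mex{} = 0
g(3) = mex{0} = 1
g(4) = mex{0} = 1
g(5) = mex{0} = 1
g(6) = mex{0,1} = 2
g(7) = mex{0,1} = 2
g(8) = mex{0,1} = 2
g(9) = mex{0,1,2} = 3
So g(9) = 3.
By the Sprague-Grundy theorem, the Grundy value of a sum of independent games is the XOR of the component values.
Combined value = 1 ⊕ 6 ⊕ 4 ⊕ 3 = 0.

0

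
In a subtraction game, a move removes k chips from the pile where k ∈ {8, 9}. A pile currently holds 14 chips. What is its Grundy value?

Grundy values for subtraction set {8, 9}:
g(0) = mex{} = 0
g(1) = mex{} = 0
g(2) = mex{} = 0
g(3) = mex{} = 0
g(4) = mex{} = 0
g(5) = mex{} = 0
g(6) = mex{} = 0
g(7) = mex{} = 0
g(8) = mex{0} = 1
g(9) = mex{0} = 1
g(10) = mex{0} = 1
g(11) = mex{0} = 1
g(12) = mex{0} = 1
g(13) = mex{0} = 1
g(14) = mex{0} = 1
So g(14) = 1.

1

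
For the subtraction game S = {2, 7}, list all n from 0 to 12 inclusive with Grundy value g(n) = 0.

Build the Grundy sequence with g(k) = mex{g(k−s) : s ∈ {2, 7}, s ≤ k}:
g(0) = mex{} = 0
g(1) = mex{} = 0
g(2) = mex{0} = 1
g(3) = mex{0} = 1
g(4) = mex{1} = 0
g(5) = mex{1} = 0
g(6) = mex{0} = 1
g(7) = mex{0} = 1
g(8) = mex{0,1} = 2
g(9) = mex{1} = 0
g(10) = mex{1,2} = 0
g(11) = mex{0} = 1
g(12) = mex{0} = 1
The P-positions (g = 0) in 0..12 are 0, 1, 4, 5, 9, 10.

0, 1, 4, 5, 9, 10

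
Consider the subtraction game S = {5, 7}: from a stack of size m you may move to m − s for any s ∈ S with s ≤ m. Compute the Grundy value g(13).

Grundy values for subtraction set {5, 7}:
k:     0  1  2  3  4  5  6  7  8  9 10 11 12 13
g(k):  0  0  0  0  0  1  1  1  1  1  2  2  0  0
So g(13) = 0.

0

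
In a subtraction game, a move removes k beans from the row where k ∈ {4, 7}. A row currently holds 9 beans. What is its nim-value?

Compute g(0), g(1), … for moves {4, 7}:
k:     0  1  2  3  4  5  6  7  8  9
g(k):  0  0  0  0  1  1  1  1  2  2
So g(9) = 2.

2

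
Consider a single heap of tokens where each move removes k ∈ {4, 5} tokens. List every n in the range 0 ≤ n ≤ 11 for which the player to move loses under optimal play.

0, 1, 2, 3, 9, 10, 11

Grundy values for subtraction set {4, 5}:
g(0) = mex{} = 0
g(1) = mex{} = 0
g(2) = mex{} = 0
g(3) = mex{} = 0
g(4) = mex{0} = 1
g(5) = mex{0} = 1
g(6) = mex{0} = 1
g(7) = mex{0} = 1
g(8) = mex{0,1} = 2
g(9) = mex{1} = 0
g(10) = mex{1} = 0
g(11) = mex{1} = 0
The P-positions (g = 0) in 0..11 are 0, 1, 2, 3, 9, 10, 11.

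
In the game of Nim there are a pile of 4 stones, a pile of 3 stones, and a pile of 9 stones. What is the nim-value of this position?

Nim-sum: 4 ⊕ 3 ⊕ 9 = 14.

14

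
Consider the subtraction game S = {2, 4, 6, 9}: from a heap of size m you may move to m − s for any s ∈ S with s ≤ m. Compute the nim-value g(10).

1

Grundy values for subtraction set {2, 4, 6, 9}:
k:     0  1  2  3  4  5  6  7  8  9 10
g(k):  0  0  1  1  2  2  3  3  0  4  1
So g(10) = 1.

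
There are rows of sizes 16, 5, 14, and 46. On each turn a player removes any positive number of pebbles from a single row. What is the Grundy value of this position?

Nim-sum: 16 ⊕ 5 ⊕ 14 ⊕ 46 = 53.

53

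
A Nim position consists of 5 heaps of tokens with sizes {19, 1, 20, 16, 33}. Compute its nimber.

55

Compute the nim-sum pairwise:
19 XOR 1 = 18
18 XOR 20 = 6
6 XOR 16 = 22
22 XOR 33 = 55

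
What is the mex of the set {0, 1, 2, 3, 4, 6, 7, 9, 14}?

The values 0, 1, 2, 3, 4 are all present; 5 is the first non-negative integer missing from the set.

5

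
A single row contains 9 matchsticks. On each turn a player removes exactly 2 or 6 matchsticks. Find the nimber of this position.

Grundy values for subtraction set {2, 6}:
k:     0  1  2  3  4  5  6  7  8  9
g(k):  0  0  1  1  0  0  1  1  0  0
So g(9) = 0.

0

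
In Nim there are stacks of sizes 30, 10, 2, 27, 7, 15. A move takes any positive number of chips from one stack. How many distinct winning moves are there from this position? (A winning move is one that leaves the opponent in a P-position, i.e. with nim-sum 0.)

3

Bitwise XOR of the heap sizes:
  11110  (30)
  01010  (10)
  00010  (2)
  11011  (27)
  00111  (7)
  01111  (15)
  -----
  00101  (5)
The overall nim-sum is X = 5. A stack of size p has a winning move iff p XOR X < p (reduce it to p XOR X).
  30: 30 XOR 5 = 27 < 30 — winning move (to 27).
  10: 10 XOR 5 = 15 ≥ 10 — no move.
  2: 2 XOR 5 = 7 ≥ 2 — no move.
  27: 27 XOR 5 = 30 ≥ 27 — no move.
  7: 7 XOR 5 = 2 < 7 — winning move (to 2).
  15: 15 XOR 5 = 10 < 15 — winning move (to 10).
That gives 3 winning moves.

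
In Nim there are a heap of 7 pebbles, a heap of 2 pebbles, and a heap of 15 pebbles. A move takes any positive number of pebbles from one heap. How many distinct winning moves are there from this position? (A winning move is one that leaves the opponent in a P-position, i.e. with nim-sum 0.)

Compute the nim-sum pairwise:
7 XOR 2 = 5
5 XOR 15 = 10
The overall nim-sum is X = 10. A heap of size p has a winning move iff p XOR X < p (reduce it to p XOR X).
  7: 7 XOR 10 = 13 ≥ 7 — no move.
  2: 2 XOR 10 = 8 ≥ 2 — no move.
  15: 15 XOR 10 = 5 < 15 — winning move (to 5).
That gives 1 winning move.

1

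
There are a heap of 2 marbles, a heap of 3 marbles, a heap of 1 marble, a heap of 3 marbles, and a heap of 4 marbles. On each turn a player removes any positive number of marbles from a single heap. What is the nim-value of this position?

7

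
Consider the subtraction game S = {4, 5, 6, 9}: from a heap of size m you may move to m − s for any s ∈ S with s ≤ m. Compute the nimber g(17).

Compute g(0), g(1), … for moves {4, 5, 6, 9}:
k:     0  1  2  3  4  5  6  7  8  9 10 11 12 13 14 15 16 17
g(k):  0  0  0  0  1  1  1  1  2  2  2  2  3  0  0  0  0  1
So g(17) = 1.

1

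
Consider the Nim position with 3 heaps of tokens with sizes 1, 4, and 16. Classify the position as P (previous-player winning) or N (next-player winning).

N-position

Nim-sum: 1 ^ 4 ^ 16 = 21.
The nim-sum is 21 ≠ 0, so this is an N-position: the player to move can win.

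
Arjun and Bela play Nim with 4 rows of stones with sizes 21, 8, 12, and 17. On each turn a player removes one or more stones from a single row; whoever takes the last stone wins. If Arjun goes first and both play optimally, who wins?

Compute the nim-sum pairwise:
21 ^ 8 = 29
29 ^ 12 = 17
17 ^ 17 = 0
The nim-sum is 0, so this is a P-position: the player to move is in a losing position under optimal play; Arjun is about to move from it and so loses — Bela wins.

Bela wins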